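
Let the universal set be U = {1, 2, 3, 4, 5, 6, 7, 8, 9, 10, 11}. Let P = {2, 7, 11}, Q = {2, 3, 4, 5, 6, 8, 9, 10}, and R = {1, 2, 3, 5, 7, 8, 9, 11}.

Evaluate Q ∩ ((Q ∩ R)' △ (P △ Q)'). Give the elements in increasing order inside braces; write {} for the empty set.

Q ∩ R = {2, 3, 5, 8, 9}
(Q ∩ R)' = {1, 4, 6, 7, 10, 11}
P △ Q = {3, 4, 5, 6, 7, 8, 9, 10, 11}
(P △ Q)' = {1, 2}
(Q ∩ R)' △ (P △ Q)' = {2, 4, 6, 7, 10, 11}
Q ∩ ((Q ∩ R)' △ (P △ Q)') = {2, 4, 6, 10}

{2, 4, 6, 10}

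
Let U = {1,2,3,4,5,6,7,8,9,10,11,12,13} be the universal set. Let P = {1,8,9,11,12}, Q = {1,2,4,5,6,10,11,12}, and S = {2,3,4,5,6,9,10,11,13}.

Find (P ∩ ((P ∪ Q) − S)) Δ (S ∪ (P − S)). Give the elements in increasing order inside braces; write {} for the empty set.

P ∪ Q = {1,2,4,5,6,8,9,10,11,12}
(P ∪ Q) − S = {1,8,12}
P ∩ ((P ∪ Q) − S) = {1,8,12}
P − S = {1,8,12}
S ∪ (P − S) = {1,2,3,4,5,6,8,9,10,11,12,13}
(P ∩ ((P ∪ Q) − S)) Δ (S ∪ (P − S)) = {2,3,4,5,6,9,10,11,13}

{2,3,4,5,6,9,10,11,13}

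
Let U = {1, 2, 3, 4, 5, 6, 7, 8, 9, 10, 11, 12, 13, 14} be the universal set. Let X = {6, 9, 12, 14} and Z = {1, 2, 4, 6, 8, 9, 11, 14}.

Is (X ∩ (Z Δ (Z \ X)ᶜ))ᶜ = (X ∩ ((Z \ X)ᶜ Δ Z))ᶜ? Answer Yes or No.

Yes

Z \ X = {1, 2, 4, 8, 11}
(Z \ X)ᶜ = {3, 5, 6, 7, 9, 10, 12, 13, 14}
Z Δ (Z \ X)ᶜ = {1, 2, 3, 4, 5, 7, 8, 10, 11, 12, 13}
X ∩ (Z Δ (Z \ X)ᶜ) = {12}
(X ∩ (Z Δ (Z \ X)ᶜ))ᶜ = {1, 2, 3, 4, 5, 6, 7, 8, 9, 10, 11, 13, 14}
(Z \ X)ᶜ Δ Z = {1, 2, 3, 4, 5, 7, 8, 10, 11, 12, 13}
X ∩ ((Z \ X)ᶜ Δ Z) = {12}
(X ∩ ((Z \ X)ᶜ Δ Z))ᶜ = {1, 2, 3, 4, 5, 6, 7, 8, 9, 10, 11, 13, 14}
Both equal {1, 2, 3, 4, 5, 6, 7, 8, 9, 10, 11, 13, 14}, so (X ∩ (Z Δ (Z \ X)ᶜ))ᶜ = (X ∩ ((Z \ X)ᶜ Δ Z))ᶜ.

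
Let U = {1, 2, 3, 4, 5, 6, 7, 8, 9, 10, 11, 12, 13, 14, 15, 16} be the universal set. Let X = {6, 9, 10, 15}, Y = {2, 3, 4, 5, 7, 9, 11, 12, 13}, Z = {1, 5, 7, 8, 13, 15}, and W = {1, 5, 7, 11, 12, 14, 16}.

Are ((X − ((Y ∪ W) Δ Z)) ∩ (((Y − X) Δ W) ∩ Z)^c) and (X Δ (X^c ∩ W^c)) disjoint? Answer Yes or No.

No

Y ∪ W = {1, 2, 3, 4, 5, 7, 9, 11, 12, 13, 14, 16}
(Y ∪ W) Δ Z = {2, 3, 4, 8, 9, 11, 12, 14, 15, 16}
X − ((Y ∪ W) Δ Z) = {6, 10}
Y − X = {2, 3, 4, 5, 7, 11, 12, 13}
(Y − X) Δ W = {1, 2, 3, 4, 13, 14, 16}
((Y − X) Δ W) ∩ Z = {1, 13}
(((Y − X) Δ W) ∩ Z)^c = {2, 3, 4, 5, 6, 7, 8, 9, 10, 11, 12, 14, 15, 16}
(X − ((Y ∪ W) Δ Z)) ∩ (((Y − X) Δ W) ∩ Z)^c = {6, 10}
X^c = {1, 2, 3, 4, 5, 7, 8, 11, 12, 13, 14, 16}
W^c = {2, 3, 4, 6, 8, 9, 10, 13, 15}
X^c ∩ W^c = {2, 3, 4, 8, 13}
X Δ (X^c ∩ W^c) = {2, 3, 4, 6, 8, 9, 10, 13, 15}
6 lies in both, so they are not disjoint.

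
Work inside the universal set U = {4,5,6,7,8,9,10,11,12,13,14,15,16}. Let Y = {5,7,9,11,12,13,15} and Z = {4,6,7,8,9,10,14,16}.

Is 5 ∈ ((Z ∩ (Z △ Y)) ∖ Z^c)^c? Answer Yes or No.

5 ∉ Z and 5 ∈ Y, so 5 ∈ Z △ Y
5 ∉ Z and 5 ∈ (Z △ Y), so 5 ∉ Z ∩ (Z △ Y)
5 ∉ Z, so 5 ∈ Z^c
5 ∉ (Z ∩ (Z △ Y)) and 5 ∈ Z^c, so 5 ∉ (Z ∩ (Z △ Y)) ∖ Z^c
5 ∈ ((Z ∩ (Z △ Y)) ∖ Z^c)^c since 5 ∉ ((Z ∩ (Z △ Y)) ∖ Z^c)

Yes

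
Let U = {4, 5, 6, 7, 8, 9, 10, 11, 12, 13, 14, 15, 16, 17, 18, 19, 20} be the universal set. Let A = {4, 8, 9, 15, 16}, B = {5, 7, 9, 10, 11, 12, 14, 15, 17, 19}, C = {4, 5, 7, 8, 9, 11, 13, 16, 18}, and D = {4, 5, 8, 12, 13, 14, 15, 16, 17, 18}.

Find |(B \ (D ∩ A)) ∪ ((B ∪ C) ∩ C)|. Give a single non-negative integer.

14

D ∩ A = {4, 8, 15, 16}
B \ (D ∩ A) = {5, 7, 9, 10, 11, 12, 14, 17, 19}
B ∪ C = {4, 5, 7, 8, 9, 10, 11, 12, 13, 14, 15, 16, 17, 18, 19}
(B ∪ C) ∩ C = {4, 5, 7, 8, 9, 11, 13, 16, 18}
(B \ (D ∩ A)) ∪ ((B ∪ C) ∩ C) = {4, 5, 7, 8, 9, 10, 11, 12, 13, 14, 16, 17, 18, 19}
|(B \ (D ∩ A)) ∪ ((B ∪ C) ∩ C)| = 14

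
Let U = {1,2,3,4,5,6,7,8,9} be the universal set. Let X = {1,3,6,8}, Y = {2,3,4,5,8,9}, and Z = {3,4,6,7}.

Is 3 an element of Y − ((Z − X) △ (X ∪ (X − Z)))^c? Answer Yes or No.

3 ∈ Z and 3 ∈ X, so 3 ∉ Z − X
3 ∈ X and 3 ∈ Z, so 3 ∉ X − Z
3 ∈ X and 3 ∉ (X − Z), so 3 ∈ X ∪ (X − Z)
3 ∉ (Z − X) and 3 ∈ (X ∪ (X − Z)), so 3 ∈ (Z − X) △ (X ∪ (X − Z))
3 ∉ ((Z − X) △ (X ∪ (X − Z)))^c since 3 ∈ ((Z − X) △ (X ∪ (X − Z)))
3 ∈ Y and 3 ∉ ((Z − X) △ (X ∪ (X − Z)))^c, so 3 ∈ Y − ((Z − X) △ (X ∪ (X − Z)))^c

Yes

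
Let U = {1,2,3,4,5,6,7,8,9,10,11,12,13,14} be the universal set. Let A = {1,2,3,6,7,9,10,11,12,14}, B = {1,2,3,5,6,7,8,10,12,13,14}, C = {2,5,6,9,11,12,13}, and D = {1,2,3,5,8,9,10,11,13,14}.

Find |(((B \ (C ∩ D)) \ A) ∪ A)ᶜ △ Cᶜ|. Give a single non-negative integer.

8

C ∩ D = {2,5,9,11,13}
B \ (C ∩ D) = {1,3,6,7,8,10,12,14}
(B \ (C ∩ D)) \ A = {8}
((B \ (C ∩ D)) \ A) ∪ A = {1,2,3,6,7,8,9,10,11,12,14}
(((B \ (C ∩ D)) \ A) ∪ A)ᶜ = {4,5,13}
Cᶜ = {1,3,4,7,8,10,14}
(((B \ (C ∩ D)) \ A) ∪ A)ᶜ △ Cᶜ = {1,3,5,7,8,10,13,14}
|(((B \ (C ∩ D)) \ A) ∪ A)ᶜ △ Cᶜ| = 8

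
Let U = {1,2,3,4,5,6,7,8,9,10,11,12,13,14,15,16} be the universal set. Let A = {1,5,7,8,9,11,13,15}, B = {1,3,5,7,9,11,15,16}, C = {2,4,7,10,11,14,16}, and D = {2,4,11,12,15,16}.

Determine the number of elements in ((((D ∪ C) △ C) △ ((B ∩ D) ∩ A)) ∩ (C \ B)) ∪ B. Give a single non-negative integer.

D ∪ C = {2,4,7,10,11,12,14,15,16}
(D ∪ C) △ C = {12,15}
B ∩ D = {11,15,16}
(B ∩ D) ∩ A = {11,15}
((D ∪ C) △ C) △ ((B ∩ D) ∩ A) = {11,12}
C \ B = {2,4,10,14}
(((D ∪ C) △ C) △ ((B ∩ D) ∩ A)) ∩ (C \ B) = {}
((((D ∪ C) △ C) △ ((B ∩ D) ∩ A)) ∩ (C \ B)) ∪ B = {1,3,5,7,9,11,15,16}
|((((D ∪ C) △ C) △ ((B ∩ D) ∩ A)) ∩ (C \ B)) ∪ B| = 8

8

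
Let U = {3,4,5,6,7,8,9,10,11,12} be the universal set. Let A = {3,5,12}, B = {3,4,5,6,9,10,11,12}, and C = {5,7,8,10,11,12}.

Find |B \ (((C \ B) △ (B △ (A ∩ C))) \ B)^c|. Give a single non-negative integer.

C \ B = {7,8}
A ∩ C = {5,12}
B △ (A ∩ C) = {3,4,6,9,10,11}
(C \ B) △ (B △ (A ∩ C)) = {3,4,6,7,8,9,10,11}
((C \ B) △ (B △ (A ∩ C))) \ B = {7,8}
(((C \ B) △ (B △ (A ∩ C))) \ B)^c = {3,4,5,6,9,10,11,12}
B \ (((C \ B) △ (B △ (A ∩ C))) \ B)^c = {}
|B \ (((C \ B) △ (B △ (A ∩ C))) \ B)^c| = 0

0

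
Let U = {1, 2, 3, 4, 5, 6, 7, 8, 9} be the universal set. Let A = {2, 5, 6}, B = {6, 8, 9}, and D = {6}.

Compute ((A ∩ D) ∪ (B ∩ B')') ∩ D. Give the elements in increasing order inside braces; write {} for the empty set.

{6}

A ∩ D = {6}
B' = {1, 2, 3, 4, 5, 7}
B ∩ B' = {}
(B ∩ B')' = {1, 2, 3, 4, 5, 6, 7, 8, 9}
(A ∩ D) ∪ (B ∩ B')' = {1, 2, 3, 4, 5, 6, 7, 8, 9}
((A ∩ D) ∪ (B ∩ B')') ∩ D = {6}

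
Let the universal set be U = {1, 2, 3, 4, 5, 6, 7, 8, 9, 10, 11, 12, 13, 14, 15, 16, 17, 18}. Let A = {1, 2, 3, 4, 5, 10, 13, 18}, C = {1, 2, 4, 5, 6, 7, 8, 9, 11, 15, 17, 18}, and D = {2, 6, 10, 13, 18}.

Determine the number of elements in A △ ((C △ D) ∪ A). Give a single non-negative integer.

6

C △ D = {1, 4, 5, 7, 8, 9, 10, 11, 13, 15, 17}
(C △ D) ∪ A = {1, 2, 3, 4, 5, 7, 8, 9, 10, 11, 13, 15, 17, 18}
A △ ((C △ D) ∪ A) = {7, 8, 9, 11, 15, 17}
|A △ ((C △ D) ∪ A)| = 6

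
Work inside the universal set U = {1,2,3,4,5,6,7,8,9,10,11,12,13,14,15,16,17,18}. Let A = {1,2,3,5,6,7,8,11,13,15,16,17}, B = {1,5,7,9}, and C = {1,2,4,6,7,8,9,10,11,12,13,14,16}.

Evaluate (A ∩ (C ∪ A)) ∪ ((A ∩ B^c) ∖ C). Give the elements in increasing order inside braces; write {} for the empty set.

{1,2,3,5,6,7,8,11,13,15,16,17}

C ∪ A = {1,2,3,4,5,6,7,8,9,10,11,12,13,14,15,16,17}
A ∩ (C ∪ A) = {1,2,3,5,6,7,8,11,13,15,16,17}
B^c = {2,3,4,6,8,10,11,12,13,14,15,16,17,18}
A ∩ B^c = {2,3,6,8,11,13,15,16,17}
(A ∩ B^c) ∖ C = {3,15,17}
(A ∩ (C ∪ A)) ∪ ((A ∩ B^c) ∖ C) = {1,2,3,5,6,7,8,11,13,15,16,17}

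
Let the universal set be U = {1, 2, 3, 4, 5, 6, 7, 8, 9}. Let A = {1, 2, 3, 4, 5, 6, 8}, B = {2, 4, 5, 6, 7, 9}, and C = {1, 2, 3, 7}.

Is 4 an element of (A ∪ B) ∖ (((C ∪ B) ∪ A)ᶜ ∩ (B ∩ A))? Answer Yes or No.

Yes

4 ∈ A and 4 ∈ B, so 4 ∈ A ∪ B
4 ∉ C and 4 ∈ B, so 4 ∈ C ∪ B
4 ∈ (C ∪ B) and 4 ∈ A, so 4 ∈ (C ∪ B) ∪ A
4 ∉ ((C ∪ B) ∪ A)ᶜ since 4 ∈ ((C ∪ B) ∪ A)
4 ∈ B and 4 ∈ A, so 4 ∈ B ∩ A
4 ∉ ((C ∪ B) ∪ A)ᶜ and 4 ∈ (B ∩ A), so 4 ∉ ((C ∪ B) ∪ A)ᶜ ∩ (B ∩ A)
4 ∈ (A ∪ B) and 4 ∉ (((C ∪ B) ∪ A)ᶜ ∩ (B ∩ A)), so 4 ∈ (A ∪ B) ∖ (((C ∪ B) ∪ A)ᶜ ∩ (B ∩ A))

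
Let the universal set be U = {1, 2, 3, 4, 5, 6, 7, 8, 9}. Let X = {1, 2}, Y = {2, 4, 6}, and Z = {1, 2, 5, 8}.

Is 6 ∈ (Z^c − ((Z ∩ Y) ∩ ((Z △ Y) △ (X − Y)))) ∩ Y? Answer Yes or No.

Yes

6 ∉ Z, so 6 ∈ Z^c
6 ∉ Z and 6 ∈ Y, so 6 ∉ Z ∩ Y
6 ∉ Z and 6 ∈ Y, so 6 ∈ Z △ Y
6 ∉ X and 6 ∈ Y, so 6 ∉ X − Y
6 ∈ (Z △ Y) and 6 ∉ (X − Y), so 6 ∈ (Z △ Y) △ (X − Y)
6 ∉ (Z ∩ Y) and 6 ∈ ((Z △ Y) △ (X − Y)), so 6 ∉ (Z ∩ Y) ∩ ((Z △ Y) △ (X − Y))
6 ∈ Z^c and 6 ∉ ((Z ∩ Y) ∩ ((Z △ Y) △ (X − Y))), so 6 ∈ Z^c − ((Z ∩ Y) ∩ ((Z △ Y) △ (X − Y)))
6 ∈ (Z^c − ((Z ∩ Y) ∩ ((Z △ Y) △ (X − Y)))) and 6 ∈ Y, so 6 ∈ (Z^c − ((Z ∩ Y) ∩ ((Z △ Y) △ (X − Y)))) ∩ Y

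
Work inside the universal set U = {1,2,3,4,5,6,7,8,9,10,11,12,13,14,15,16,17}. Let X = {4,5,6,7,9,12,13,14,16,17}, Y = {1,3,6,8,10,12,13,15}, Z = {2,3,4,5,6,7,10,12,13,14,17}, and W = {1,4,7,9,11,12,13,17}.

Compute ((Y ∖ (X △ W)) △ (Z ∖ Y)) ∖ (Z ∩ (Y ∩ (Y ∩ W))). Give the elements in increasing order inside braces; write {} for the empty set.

{2,3,4,5,7,8,10,14,15,17}

X △ W = {1,5,6,11,14,16}
Y ∖ (X △ W) = {3,8,10,12,13,15}
Z ∖ Y = {2,4,5,7,14,17}
(Y ∖ (X △ W)) △ (Z ∖ Y) = {2,3,4,5,7,8,10,12,13,14,15,17}
Y ∩ W = {1,12,13}
Y ∩ (Y ∩ W) = {1,12,13}
Z ∩ (Y ∩ (Y ∩ W)) = {12,13}
((Y ∖ (X △ W)) △ (Z ∖ Y)) ∖ (Z ∩ (Y ∩ (Y ∩ W))) = {2,3,4,5,7,8,10,14,15,17}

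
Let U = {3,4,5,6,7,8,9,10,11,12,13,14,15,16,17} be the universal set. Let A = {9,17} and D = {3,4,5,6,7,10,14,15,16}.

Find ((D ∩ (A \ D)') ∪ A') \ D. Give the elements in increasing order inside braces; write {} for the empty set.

A \ D = {9,17}
(A \ D)' = {3,4,5,6,7,8,10,11,12,13,14,15,16}
D ∩ (A \ D)' = {3,4,5,6,7,10,14,15,16}
A' = {3,4,5,6,7,8,10,11,12,13,14,15,16}
(D ∩ (A \ D)') ∪ A' = {3,4,5,6,7,8,10,11,12,13,14,15,16}
((D ∩ (A \ D)') ∪ A') \ D = {8,11,12,13}

{8,11,12,13}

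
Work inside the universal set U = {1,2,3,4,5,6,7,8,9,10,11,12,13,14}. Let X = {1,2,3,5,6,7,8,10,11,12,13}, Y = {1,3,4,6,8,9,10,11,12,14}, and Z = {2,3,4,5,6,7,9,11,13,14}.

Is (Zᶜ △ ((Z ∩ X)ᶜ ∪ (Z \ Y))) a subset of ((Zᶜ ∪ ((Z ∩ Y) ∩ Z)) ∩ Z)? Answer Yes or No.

Zᶜ = {1,8,10,12}
Z ∩ X = {2,3,5,6,7,11,13}
(Z ∩ X)ᶜ = {1,4,8,9,10,12,14}
Z \ Y = {2,5,7,13}
(Z ∩ X)ᶜ ∪ (Z \ Y) = {1,2,4,5,7,8,9,10,12,13,14}
Zᶜ △ ((Z ∩ X)ᶜ ∪ (Z \ Y)) = {2,4,5,7,9,13,14}
Z ∩ Y = {3,4,6,9,11,14}
(Z ∩ Y) ∩ Z = {3,4,6,9,11,14}
Zᶜ ∪ ((Z ∩ Y) ∩ Z) = {1,3,4,6,8,9,10,11,12,14}
(Zᶜ ∪ ((Z ∩ Y) ∩ Z)) ∩ Z = {3,4,6,9,11,14}
2 ∈ Zᶜ △ ((Z ∩ X)ᶜ ∪ (Z \ Y)) but 2 ∉ (Zᶜ ∪ ((Z ∩ Y) ∩ Z)) ∩ Z, so the inclusion fails.

No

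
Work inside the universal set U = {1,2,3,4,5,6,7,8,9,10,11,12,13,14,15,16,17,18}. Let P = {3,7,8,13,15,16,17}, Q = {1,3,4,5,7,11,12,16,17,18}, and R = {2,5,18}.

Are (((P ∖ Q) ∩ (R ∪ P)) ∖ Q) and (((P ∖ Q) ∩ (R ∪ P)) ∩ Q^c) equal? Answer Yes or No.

P ∖ Q = {8,13,15}
R ∪ P = {2,3,5,7,8,13,15,16,17,18}
(P ∖ Q) ∩ (R ∪ P) = {8,13,15}
((P ∖ Q) ∩ (R ∪ P)) ∖ Q = {8,13,15}
Q^c = {2,6,8,9,10,13,14,15}
((P ∖ Q) ∩ (R ∪ P)) ∩ Q^c = {8,13,15}
Both equal {8,13,15}, so ((P ∖ Q) ∩ (R ∪ P)) ∖ Q = ((P ∖ Q) ∩ (R ∪ P)) ∩ Q^c.

Yes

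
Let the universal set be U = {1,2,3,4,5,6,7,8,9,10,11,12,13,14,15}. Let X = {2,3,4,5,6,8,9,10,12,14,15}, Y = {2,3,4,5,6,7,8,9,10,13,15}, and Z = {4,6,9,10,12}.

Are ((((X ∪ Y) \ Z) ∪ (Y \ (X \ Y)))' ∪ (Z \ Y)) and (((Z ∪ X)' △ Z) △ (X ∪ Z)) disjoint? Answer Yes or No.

X ∪ Y = {2,3,4,5,6,7,8,9,10,12,13,14,15}
(X ∪ Y) \ Z = {2,3,5,7,8,13,14,15}
X \ Y = {12,14}
Y \ (X \ Y) = {2,3,4,5,6,7,8,9,10,13,15}
((X ∪ Y) \ Z) ∪ (Y \ (X \ Y)) = {2,3,4,5,6,7,8,9,10,13,14,15}
(((X ∪ Y) \ Z) ∪ (Y \ (X \ Y)))' = {1,11,12}
Z \ Y = {12}
(((X ∪ Y) \ Z) ∪ (Y \ (X \ Y)))' ∪ (Z \ Y) = {1,11,12}
Z ∪ X = {2,3,4,5,6,8,9,10,12,14,15}
(Z ∪ X)' = {1,7,11,13}
(Z ∪ X)' △ Z = {1,4,6,7,9,10,11,12,13}
X ∪ Z = {2,3,4,5,6,8,9,10,12,14,15}
((Z ∪ X)' △ Z) △ (X ∪ Z) = {1,2,3,5,7,8,11,13,14,15}
1 lies in both, so they are not disjoint.

No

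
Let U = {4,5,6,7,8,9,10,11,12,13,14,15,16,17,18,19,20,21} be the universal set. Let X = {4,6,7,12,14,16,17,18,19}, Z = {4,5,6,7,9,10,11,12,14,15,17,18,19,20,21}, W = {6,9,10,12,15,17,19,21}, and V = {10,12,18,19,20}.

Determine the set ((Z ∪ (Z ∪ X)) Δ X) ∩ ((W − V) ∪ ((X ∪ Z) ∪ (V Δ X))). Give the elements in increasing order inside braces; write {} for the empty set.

{5,9,10,11,15,20,21}

Z ∪ X = {4,5,6,7,9,10,11,12,14,15,16,17,18,19,20,21}
Z ∪ (Z ∪ X) = {4,5,6,7,9,10,11,12,14,15,16,17,18,19,20,21}
(Z ∪ (Z ∪ X)) Δ X = {5,9,10,11,15,20,21}
W − V = {6,9,15,17,21}
X ∪ Z = {4,5,6,7,9,10,11,12,14,15,16,17,18,19,20,21}
V Δ X = {4,6,7,10,14,16,17,20}
(X ∪ Z) ∪ (V Δ X) = {4,5,6,7,9,10,11,12,14,15,16,17,18,19,20,21}
(W − V) ∪ ((X ∪ Z) ∪ (V Δ X)) = {4,5,6,7,9,10,11,12,14,15,16,17,18,19,20,21}
((Z ∪ (Z ∪ X)) Δ X) ∩ ((W − V) ∪ ((X ∪ Z) ∪ (V Δ X))) = {5,9,10,11,15,20,21}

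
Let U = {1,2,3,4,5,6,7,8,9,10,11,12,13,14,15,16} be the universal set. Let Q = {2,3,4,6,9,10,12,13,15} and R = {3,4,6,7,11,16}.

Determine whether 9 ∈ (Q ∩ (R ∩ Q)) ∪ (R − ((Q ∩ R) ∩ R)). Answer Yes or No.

No

9 ∉ R and 9 ∈ Q, so 9 ∉ R ∩ Q
9 ∈ Q and 9 ∉ (R ∩ Q), so 9 ∉ Q ∩ (R ∩ Q)
9 ∈ Q and 9 ∉ R, so 9 ∉ Q ∩ R
9 ∉ (Q ∩ R) and 9 ∉ R, so 9 ∉ (Q ∩ R) ∩ R
9 ∉ R and 9 ∉ ((Q ∩ R) ∩ R), so 9 ∉ R − ((Q ∩ R) ∩ R)
9 ∉ (Q ∩ (R ∩ Q)) and 9 ∉ (R − ((Q ∩ R) ∩ R)), so 9 ∉ (Q ∩ (R ∩ Q)) ∪ (R − ((Q ∩ R) ∩ R))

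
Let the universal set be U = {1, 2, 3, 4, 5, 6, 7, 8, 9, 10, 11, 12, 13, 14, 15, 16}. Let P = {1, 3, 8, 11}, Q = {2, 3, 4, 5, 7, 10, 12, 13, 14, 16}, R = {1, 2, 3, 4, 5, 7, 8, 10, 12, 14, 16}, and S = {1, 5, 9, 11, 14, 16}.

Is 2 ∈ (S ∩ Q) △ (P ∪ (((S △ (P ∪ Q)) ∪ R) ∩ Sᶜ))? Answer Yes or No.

2 ∉ S and 2 ∈ Q, so 2 ∉ S ∩ Q
2 ∉ P and 2 ∈ Q, so 2 ∈ P ∪ Q
2 ∉ S and 2 ∈ (P ∪ Q), so 2 ∈ S △ (P ∪ Q)
2 ∈ (S △ (P ∪ Q)) and 2 ∈ R, so 2 ∈ (S △ (P ∪ Q)) ∪ R
2 ∉ S, so 2 ∈ Sᶜ
2 ∈ ((S △ (P ∪ Q)) ∪ R) and 2 ∈ Sᶜ, so 2 ∈ ((S △ (P ∪ Q)) ∪ R) ∩ Sᶜ
2 ∉ P and 2 ∈ (((S △ (P ∪ Q)) ∪ R) ∩ Sᶜ), so 2 ∈ P ∪ (((S △ (P ∪ Q)) ∪ R) ∩ Sᶜ)
2 ∉ (S ∩ Q) and 2 ∈ (P ∪ (((S △ (P ∪ Q)) ∪ R) ∩ Sᶜ)), so 2 ∈ (S ∩ Q) △ (P ∪ (((S △ (P ∪ Q)) ∪ R) ∩ Sᶜ))

Yes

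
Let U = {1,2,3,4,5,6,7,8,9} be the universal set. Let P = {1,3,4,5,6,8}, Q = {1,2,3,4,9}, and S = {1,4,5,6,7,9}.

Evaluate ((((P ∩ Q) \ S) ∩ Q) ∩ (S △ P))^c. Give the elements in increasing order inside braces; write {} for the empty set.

P ∩ Q = {1,3,4}
(P ∩ Q) \ S = {3}
((P ∩ Q) \ S) ∩ Q = {3}
S △ P = {3,7,8,9}
(((P ∩ Q) \ S) ∩ Q) ∩ (S △ P) = {3}
((((P ∩ Q) \ S) ∩ Q) ∩ (S △ P))^c = {1,2,4,5,6,7,8,9}

{1,2,4,5,6,7,8,9}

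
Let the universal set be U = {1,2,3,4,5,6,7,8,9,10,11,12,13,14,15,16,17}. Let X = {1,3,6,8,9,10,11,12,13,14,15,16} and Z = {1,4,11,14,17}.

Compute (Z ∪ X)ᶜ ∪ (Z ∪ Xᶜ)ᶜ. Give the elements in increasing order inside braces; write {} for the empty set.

Z ∪ X = {1,3,4,6,8,9,10,11,12,13,14,15,16,17}
(Z ∪ X)ᶜ = {2,5,7}
Xᶜ = {2,4,5,7,17}
Z ∪ Xᶜ = {1,2,4,5,7,11,14,17}
(Z ∪ Xᶜ)ᶜ = {3,6,8,9,10,12,13,15,16}
(Z ∪ X)ᶜ ∪ (Z ∪ Xᶜ)ᶜ = {2,3,5,6,7,8,9,10,12,13,15,16}

{2,3,5,6,7,8,9,10,12,13,15,16}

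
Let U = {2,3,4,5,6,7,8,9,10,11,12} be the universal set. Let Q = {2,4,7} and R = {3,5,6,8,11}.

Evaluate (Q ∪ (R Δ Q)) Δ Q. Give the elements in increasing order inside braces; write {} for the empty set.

{3,5,6,8,11}

R Δ Q = {2,3,4,5,6,7,8,11}
Q ∪ (R Δ Q) = {2,3,4,5,6,7,8,11}
(Q ∪ (R Δ Q)) Δ Q = {3,5,6,8,11}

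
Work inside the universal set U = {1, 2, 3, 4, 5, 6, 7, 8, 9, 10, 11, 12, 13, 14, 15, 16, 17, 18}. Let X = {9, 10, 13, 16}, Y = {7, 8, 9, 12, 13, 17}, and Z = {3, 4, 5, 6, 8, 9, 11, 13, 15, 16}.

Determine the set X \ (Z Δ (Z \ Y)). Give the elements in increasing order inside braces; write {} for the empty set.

{10, 16}

Z \ Y = {3, 4, 5, 6, 11, 15, 16}
Z Δ (Z \ Y) = {8, 9, 13}
X \ (Z Δ (Z \ Y)) = {10, 16}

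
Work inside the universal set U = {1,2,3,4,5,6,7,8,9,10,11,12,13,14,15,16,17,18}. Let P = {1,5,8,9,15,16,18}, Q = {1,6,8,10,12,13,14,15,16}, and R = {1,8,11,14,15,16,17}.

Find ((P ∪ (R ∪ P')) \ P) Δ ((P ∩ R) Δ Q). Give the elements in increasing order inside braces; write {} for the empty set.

{2,3,4,7,11,17}

P' = {2,3,4,6,7,10,11,12,13,14,17}
R ∪ P' = {1,2,3,4,6,7,8,10,11,12,13,14,15,16,17}
P ∪ (R ∪ P') = {1,2,3,4,5,6,7,8,9,10,11,12,13,14,15,16,17,18}
(P ∪ (R ∪ P')) \ P = {2,3,4,6,7,10,11,12,13,14,17}
P ∩ R = {1,8,15,16}
(P ∩ R) Δ Q = {6,10,12,13,14}
((P ∪ (R ∪ P')) \ P) Δ ((P ∩ R) Δ Q) = {2,3,4,7,11,17}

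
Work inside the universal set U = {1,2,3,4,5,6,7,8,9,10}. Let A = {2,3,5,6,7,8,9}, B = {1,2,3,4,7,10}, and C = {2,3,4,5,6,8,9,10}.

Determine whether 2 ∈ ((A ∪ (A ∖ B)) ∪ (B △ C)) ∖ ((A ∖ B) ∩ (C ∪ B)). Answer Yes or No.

Yes

2 ∈ A and 2 ∈ B, so 2 ∉ A ∖ B
2 ∈ A and 2 ∉ (A ∖ B), so 2 ∈ A ∪ (A ∖ B)
2 ∈ B and 2 ∈ C, so 2 ∉ B △ C
2 ∈ (A ∪ (A ∖ B)) and 2 ∉ (B △ C), so 2 ∈ (A ∪ (A ∖ B)) ∪ (B △ C)
2 ∈ A and 2 ∈ B, so 2 ∉ A ∖ B
2 ∈ C and 2 ∈ B, so 2 ∈ C ∪ B
2 ∉ (A ∖ B) and 2 ∈ (C ∪ B), so 2 ∉ (A ∖ B) ∩ (C ∪ B)
2 ∈ ((A ∪ (A ∖ B)) ∪ (B △ C)) and 2 ∉ ((A ∖ B) ∩ (C ∪ B)), so 2 ∈ ((A ∪ (A ∖ B)) ∪ (B △ C)) ∖ ((A ∖ B) ∩ (C ∪ B))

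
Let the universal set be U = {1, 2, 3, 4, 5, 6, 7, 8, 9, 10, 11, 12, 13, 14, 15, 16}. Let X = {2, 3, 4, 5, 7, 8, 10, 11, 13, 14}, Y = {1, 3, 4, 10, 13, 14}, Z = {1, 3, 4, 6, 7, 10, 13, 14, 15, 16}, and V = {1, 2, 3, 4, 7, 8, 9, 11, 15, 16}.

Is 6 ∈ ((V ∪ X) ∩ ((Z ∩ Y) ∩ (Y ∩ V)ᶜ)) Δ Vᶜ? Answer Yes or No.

6 ∉ V and 6 ∉ X, so 6 ∉ V ∪ X
6 ∈ Z and 6 ∉ Y, so 6 ∉ Z ∩ Y
6 ∉ Y and 6 ∉ V, so 6 ∉ Y ∩ V
6 ∈ (Y ∩ V)ᶜ since 6 ∉ (Y ∩ V)
6 ∉ (Z ∩ Y) and 6 ∈ (Y ∩ V)ᶜ, so 6 ∉ (Z ∩ Y) ∩ (Y ∩ V)ᶜ
6 ∉ (V ∪ X) and 6 ∉ ((Z ∩ Y) ∩ (Y ∩ V)ᶜ), so 6 ∉ (V ∪ X) ∩ ((Z ∩ Y) ∩ (Y ∩ V)ᶜ)
6 ∉ V, so 6 ∈ Vᶜ
6 ∉ ((V ∪ X) ∩ ((Z ∩ Y) ∩ (Y ∩ V)ᶜ)) and 6 ∈ Vᶜ, so 6 ∈ ((V ∪ X) ∩ ((Z ∩ Y) ∩ (Y ∩ V)ᶜ)) Δ Vᶜ

Yes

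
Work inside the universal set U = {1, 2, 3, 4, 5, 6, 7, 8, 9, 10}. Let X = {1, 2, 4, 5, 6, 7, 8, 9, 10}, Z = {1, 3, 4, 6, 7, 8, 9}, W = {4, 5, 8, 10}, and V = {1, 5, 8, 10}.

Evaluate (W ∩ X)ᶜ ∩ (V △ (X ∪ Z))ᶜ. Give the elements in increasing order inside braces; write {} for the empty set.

{1}

W ∩ X = {4, 5, 8, 10}
(W ∩ X)ᶜ = {1, 2, 3, 6, 7, 9}
X ∪ Z = {1, 2, 3, 4, 5, 6, 7, 8, 9, 10}
V △ (X ∪ Z) = {2, 3, 4, 6, 7, 9}
(V △ (X ∪ Z))ᶜ = {1, 5, 8, 10}
(W ∩ X)ᶜ ∩ (V △ (X ∪ Z))ᶜ = {1}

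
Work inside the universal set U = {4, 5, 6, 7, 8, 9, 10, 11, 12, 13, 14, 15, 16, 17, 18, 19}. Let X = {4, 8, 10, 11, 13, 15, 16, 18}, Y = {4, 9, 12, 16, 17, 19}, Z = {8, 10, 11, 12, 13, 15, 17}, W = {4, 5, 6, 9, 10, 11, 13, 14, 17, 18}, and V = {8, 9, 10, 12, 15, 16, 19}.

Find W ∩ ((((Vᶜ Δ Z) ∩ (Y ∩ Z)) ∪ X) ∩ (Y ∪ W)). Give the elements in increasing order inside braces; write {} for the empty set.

Vᶜ = {4, 5, 6, 7, 11, 13, 14, 17, 18}
Vᶜ Δ Z = {4, 5, 6, 7, 8, 10, 12, 14, 15, 18}
Y ∩ Z = {12, 17}
(Vᶜ Δ Z) ∩ (Y ∩ Z) = {12}
((Vᶜ Δ Z) ∩ (Y ∩ Z)) ∪ X = {4, 8, 10, 11, 12, 13, 15, 16, 18}
Y ∪ W = {4, 5, 6, 9, 10, 11, 12, 13, 14, 16, 17, 18, 19}
(((Vᶜ Δ Z) ∩ (Y ∩ Z)) ∪ X) ∩ (Y ∪ W) = {4, 10, 11, 12, 13, 16, 18}
W ∩ ((((Vᶜ Δ Z) ∩ (Y ∩ Z)) ∪ X) ∩ (Y ∪ W)) = {4, 10, 11, 13, 18}

{4, 10, 11, 13, 18}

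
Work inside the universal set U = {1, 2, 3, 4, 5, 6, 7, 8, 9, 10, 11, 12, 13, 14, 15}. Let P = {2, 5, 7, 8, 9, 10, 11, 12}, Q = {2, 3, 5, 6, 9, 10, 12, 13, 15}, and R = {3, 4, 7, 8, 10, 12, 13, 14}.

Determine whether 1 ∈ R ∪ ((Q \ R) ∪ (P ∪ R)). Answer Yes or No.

1 ∉ Q and 1 ∉ R, so 1 ∉ Q \ R
1 ∉ P and 1 ∉ R, so 1 ∉ P ∪ R
1 ∉ (Q \ R) and 1 ∉ (P ∪ R), so 1 ∉ (Q \ R) ∪ (P ∪ R)
1 ∉ R and 1 ∉ ((Q \ R) ∪ (P ∪ R)), so 1 ∉ R ∪ ((Q \ R) ∪ (P ∪ R))

No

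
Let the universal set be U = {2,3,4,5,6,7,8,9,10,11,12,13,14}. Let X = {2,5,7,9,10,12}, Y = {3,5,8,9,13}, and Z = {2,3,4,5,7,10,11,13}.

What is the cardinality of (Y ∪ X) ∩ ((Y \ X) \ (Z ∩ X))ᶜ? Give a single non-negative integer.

Y ∪ X = {2,3,5,7,8,9,10,12,13}
Y \ X = {3,8,13}
Z ∩ X = {2,5,7,10}
(Y \ X) \ (Z ∩ X) = {3,8,13}
((Y \ X) \ (Z ∩ X))ᶜ = {2,4,5,6,7,9,10,11,12,14}
(Y ∪ X) ∩ ((Y \ X) \ (Z ∩ X))ᶜ = {2,5,7,9,10,12}
|(Y ∪ X) ∩ ((Y \ X) \ (Z ∩ X))ᶜ| = 6

6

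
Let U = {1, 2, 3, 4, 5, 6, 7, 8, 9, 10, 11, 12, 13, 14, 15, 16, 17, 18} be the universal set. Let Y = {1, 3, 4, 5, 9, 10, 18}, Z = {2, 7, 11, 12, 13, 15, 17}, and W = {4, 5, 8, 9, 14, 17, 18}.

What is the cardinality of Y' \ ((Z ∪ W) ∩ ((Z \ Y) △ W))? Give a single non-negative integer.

Y' = {2, 6, 7, 8, 11, 12, 13, 14, 15, 16, 17}
Z ∪ W = {2, 4, 5, 7, 8, 9, 11, 12, 13, 14, 15, 17, 18}
Z \ Y = {2, 7, 11, 12, 13, 15, 17}
(Z \ Y) △ W = {2, 4, 5, 7, 8, 9, 11, 12, 13, 14, 15, 18}
(Z ∪ W) ∩ ((Z \ Y) △ W) = {2, 4, 5, 7, 8, 9, 11, 12, 13, 14, 15, 18}
Y' \ ((Z ∪ W) ∩ ((Z \ Y) △ W)) = {6, 16, 17}
|Y' \ ((Z ∪ W) ∩ ((Z \ Y) △ W))| = 3

3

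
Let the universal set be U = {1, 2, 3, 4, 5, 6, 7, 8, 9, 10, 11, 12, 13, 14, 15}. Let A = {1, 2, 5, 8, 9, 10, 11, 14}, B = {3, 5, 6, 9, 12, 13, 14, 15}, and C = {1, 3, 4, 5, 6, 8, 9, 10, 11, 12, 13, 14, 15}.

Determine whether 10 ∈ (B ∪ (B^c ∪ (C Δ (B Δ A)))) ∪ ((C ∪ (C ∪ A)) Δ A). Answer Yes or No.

10 ∉ B, so 10 ∈ B^c
10 ∉ B and 10 ∈ A, so 10 ∈ B Δ A
10 ∈ C and 10 ∈ (B Δ A), so 10 ∉ C Δ (B Δ A)
10 ∈ B^c and 10 ∉ (C Δ (B Δ A)), so 10 ∈ B^c ∪ (C Δ (B Δ A))
10 ∉ B and 10 ∈ (B^c ∪ (C Δ (B Δ A))), so 10 ∈ B ∪ (B^c ∪ (C Δ (B Δ A)))
10 ∈ C and 10 ∈ A, so 10 ∈ C ∪ A
10 ∈ C and 10 ∈ (C ∪ A), so 10 ∈ C ∪ (C ∪ A)
10 ∈ (C ∪ (C ∪ A)) and 10 ∈ A, so 10 ∉ (C ∪ (C ∪ A)) Δ A
10 ∈ (B ∪ (B^c ∪ (C Δ (B Δ A)))) and 10 ∉ ((C ∪ (C ∪ A)) Δ A), so 10 ∈ (B ∪ (B^c ∪ (C Δ (B Δ A)))) ∪ ((C ∪ (C ∪ A)) Δ A)

Yes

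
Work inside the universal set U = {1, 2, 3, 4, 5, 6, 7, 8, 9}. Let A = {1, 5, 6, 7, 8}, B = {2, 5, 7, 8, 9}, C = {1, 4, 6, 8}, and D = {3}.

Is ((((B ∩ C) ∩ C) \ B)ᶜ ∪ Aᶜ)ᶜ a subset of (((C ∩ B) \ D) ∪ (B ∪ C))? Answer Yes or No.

Yes

B ∩ C = {8}
(B ∩ C) ∩ C = {8}
((B ∩ C) ∩ C) \ B = {}
(((B ∩ C) ∩ C) \ B)ᶜ = {1, 2, 3, 4, 5, 6, 7, 8, 9}
Aᶜ = {2, 3, 4, 9}
(((B ∩ C) ∩ C) \ B)ᶜ ∪ Aᶜ = {1, 2, 3, 4, 5, 6, 7, 8, 9}
((((B ∩ C) ∩ C) \ B)ᶜ ∪ Aᶜ)ᶜ = {}
C ∩ B = {8}
(C ∩ B) \ D = {8}
B ∪ C = {1, 2, 4, 5, 6, 7, 8, 9}
((C ∩ B) \ D) ∪ (B ∪ C) = {1, 2, 4, 5, 6, 7, 8, 9}
Every element of {} is in {1, 2, 4, 5, 6, 7, 8, 9}, so ((((B ∩ C) ∩ C) \ B)ᶜ ∪ Aᶜ)ᶜ ⊆ ((C ∩ B) \ D) ∪ (B ∪ C).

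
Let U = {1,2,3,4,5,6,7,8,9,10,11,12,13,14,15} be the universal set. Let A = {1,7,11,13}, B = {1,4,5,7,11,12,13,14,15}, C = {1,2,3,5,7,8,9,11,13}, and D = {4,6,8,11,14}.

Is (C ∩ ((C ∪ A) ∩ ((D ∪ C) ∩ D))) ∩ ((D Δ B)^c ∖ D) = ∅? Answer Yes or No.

Yes

C ∪ A = {1,2,3,5,7,8,9,11,13}
D ∪ C = {1,2,3,4,5,6,7,8,9,11,13,14}
(D ∪ C) ∩ D = {4,6,8,11,14}
(C ∪ A) ∩ ((D ∪ C) ∩ D) = {8,11}
C ∩ ((C ∪ A) ∩ ((D ∪ C) ∩ D)) = {8,11}
D Δ B = {1,5,6,7,8,12,13,15}
(D Δ B)^c = {2,3,4,9,10,11,14}
(D Δ B)^c ∖ D = {2,3,9,10}
{8,11} and {2,3,9,10} share no elements.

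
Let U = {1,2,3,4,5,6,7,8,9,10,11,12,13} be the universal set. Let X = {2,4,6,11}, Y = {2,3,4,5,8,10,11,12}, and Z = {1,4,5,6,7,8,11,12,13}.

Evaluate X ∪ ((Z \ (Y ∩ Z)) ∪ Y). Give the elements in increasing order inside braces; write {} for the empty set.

{1,2,3,4,5,6,7,8,10,11,12,13}

Y ∩ Z = {4,5,8,11,12}
Z \ (Y ∩ Z) = {1,6,7,13}
(Z \ (Y ∩ Z)) ∪ Y = {1,2,3,4,5,6,7,8,10,11,12,13}
X ∪ ((Z \ (Y ∩ Z)) ∪ Y) = {1,2,3,4,5,6,7,8,10,11,12,13}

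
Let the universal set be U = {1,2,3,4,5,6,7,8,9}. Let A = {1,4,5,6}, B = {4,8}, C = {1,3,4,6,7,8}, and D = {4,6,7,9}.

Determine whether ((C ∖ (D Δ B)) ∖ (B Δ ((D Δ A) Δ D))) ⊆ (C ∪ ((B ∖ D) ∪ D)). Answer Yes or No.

D Δ B = {6,7,8,9}
C ∖ (D Δ B) = {1,3,4}
D Δ A = {1,5,7,9}
(D Δ A) Δ D = {1,4,5,6}
B Δ ((D Δ A) Δ D) = {1,5,6,8}
(C ∖ (D Δ B)) ∖ (B Δ ((D Δ A) Δ D)) = {3,4}
B ∖ D = {8}
(B ∖ D) ∪ D = {4,6,7,8,9}
C ∪ ((B ∖ D) ∪ D) = {1,3,4,6,7,8,9}
Every element of {3,4} is in {1,3,4,6,7,8,9}, so (C ∖ (D Δ B)) ∖ (B Δ ((D Δ A) Δ D)) ⊆ C ∪ ((B ∖ D) ∪ D).

Yes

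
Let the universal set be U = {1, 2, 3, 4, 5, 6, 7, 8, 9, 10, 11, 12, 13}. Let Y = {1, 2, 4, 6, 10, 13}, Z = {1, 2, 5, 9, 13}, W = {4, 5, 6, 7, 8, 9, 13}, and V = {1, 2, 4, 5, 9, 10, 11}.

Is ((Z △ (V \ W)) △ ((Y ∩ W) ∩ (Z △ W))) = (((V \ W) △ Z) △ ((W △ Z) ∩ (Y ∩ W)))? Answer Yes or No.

Yes

V \ W = {1, 2, 10, 11}
Z △ (V \ W) = {5, 9, 10, 11, 13}
Y ∩ W = {4, 6, 13}
Z △ W = {1, 2, 4, 6, 7, 8}
(Y ∩ W) ∩ (Z △ W) = {4, 6}
(Z △ (V \ W)) △ ((Y ∩ W) ∩ (Z △ W)) = {4, 5, 6, 9, 10, 11, 13}
(V \ W) △ Z = {5, 9, 10, 11, 13}
W △ Z = {1, 2, 4, 6, 7, 8}
(W △ Z) ∩ (Y ∩ W) = {4, 6}
((V \ W) △ Z) △ ((W △ Z) ∩ (Y ∩ W)) = {4, 5, 6, 9, 10, 11, 13}
Both equal {4, 5, 6, 9, 10, 11, 13}, so (Z △ (V \ W)) △ ((Y ∩ W) ∩ (Z △ W)) = ((V \ W) △ Z) △ ((W △ Z) ∩ (Y ∩ W)).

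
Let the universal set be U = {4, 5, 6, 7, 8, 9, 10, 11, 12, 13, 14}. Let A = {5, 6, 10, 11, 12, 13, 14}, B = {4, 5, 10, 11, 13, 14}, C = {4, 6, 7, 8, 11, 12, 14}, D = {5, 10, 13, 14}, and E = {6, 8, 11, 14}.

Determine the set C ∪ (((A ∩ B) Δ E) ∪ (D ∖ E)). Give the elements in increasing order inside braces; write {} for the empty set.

{4, 5, 6, 7, 8, 10, 11, 12, 13, 14}

A ∩ B = {5, 10, 11, 13, 14}
(A ∩ B) Δ E = {5, 6, 8, 10, 13}
D ∖ E = {5, 10, 13}
((A ∩ B) Δ E) ∪ (D ∖ E) = {5, 6, 8, 10, 13}
C ∪ (((A ∩ B) Δ E) ∪ (D ∖ E)) = {4, 5, 6, 7, 8, 10, 11, 12, 13, 14}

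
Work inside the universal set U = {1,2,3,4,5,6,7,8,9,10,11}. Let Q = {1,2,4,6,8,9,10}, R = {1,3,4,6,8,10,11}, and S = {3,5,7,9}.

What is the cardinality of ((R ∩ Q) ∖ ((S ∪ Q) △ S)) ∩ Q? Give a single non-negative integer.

R ∩ Q = {1,4,6,8,10}
S ∪ Q = {1,2,3,4,5,6,7,8,9,10}
(S ∪ Q) △ S = {1,2,4,6,8,10}
(R ∩ Q) ∖ ((S ∪ Q) △ S) = {}
((R ∩ Q) ∖ ((S ∪ Q) △ S)) ∩ Q = {}
|((R ∩ Q) ∖ ((S ∪ Q) △ S)) ∩ Q| = 0

0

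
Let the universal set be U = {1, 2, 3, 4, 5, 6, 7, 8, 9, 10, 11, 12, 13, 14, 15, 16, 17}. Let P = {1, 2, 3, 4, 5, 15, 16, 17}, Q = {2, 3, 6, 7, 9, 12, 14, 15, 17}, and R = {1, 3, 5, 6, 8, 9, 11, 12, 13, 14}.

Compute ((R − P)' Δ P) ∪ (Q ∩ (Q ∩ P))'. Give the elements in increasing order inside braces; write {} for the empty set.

{1, 4, 5, 6, 7, 8, 9, 10, 11, 12, 13, 14, 16}

R − P = {6, 8, 9, 11, 12, 13, 14}
(R − P)' = {1, 2, 3, 4, 5, 7, 10, 15, 16, 17}
(R − P)' Δ P = {7, 10}
Q ∩ P = {2, 3, 15, 17}
Q ∩ (Q ∩ P) = {2, 3, 15, 17}
(Q ∩ (Q ∩ P))' = {1, 4, 5, 6, 7, 8, 9, 10, 11, 12, 13, 14, 16}
((R − P)' Δ P) ∪ (Q ∩ (Q ∩ P))' = {1, 4, 5, 6, 7, 8, 9, 10, 11, 12, 13, 14, 16}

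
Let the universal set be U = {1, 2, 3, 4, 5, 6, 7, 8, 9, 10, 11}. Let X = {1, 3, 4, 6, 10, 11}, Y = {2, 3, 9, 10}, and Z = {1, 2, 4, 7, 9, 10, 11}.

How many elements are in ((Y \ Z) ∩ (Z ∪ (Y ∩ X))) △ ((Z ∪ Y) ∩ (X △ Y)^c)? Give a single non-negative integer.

Y \ Z = {3}
Y ∩ X = {3, 10}
Z ∪ (Y ∩ X) = {1, 2, 3, 4, 7, 9, 10, 11}
(Y \ Z) ∩ (Z ∪ (Y ∩ X)) = {3}
Z ∪ Y = {1, 2, 3, 4, 7, 9, 10, 11}
X △ Y = {1, 2, 4, 6, 9, 11}
(X △ Y)^c = {3, 5, 7, 8, 10}
(Z ∪ Y) ∩ (X △ Y)^c = {3, 7, 10}
((Y \ Z) ∩ (Z ∪ (Y ∩ X))) △ ((Z ∪ Y) ∩ (X △ Y)^c) = {7, 10}
|((Y \ Z) ∩ (Z ∪ (Y ∩ X))) △ ((Z ∪ Y) ∩ (X △ Y)^c)| = 2

2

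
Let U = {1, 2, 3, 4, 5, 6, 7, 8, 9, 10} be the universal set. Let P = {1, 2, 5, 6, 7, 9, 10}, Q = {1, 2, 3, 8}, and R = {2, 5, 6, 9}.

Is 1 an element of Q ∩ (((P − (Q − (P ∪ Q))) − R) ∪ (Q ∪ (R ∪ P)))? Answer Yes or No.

1 ∈ P and 1 ∈ Q, so 1 ∈ P ∪ Q
1 ∈ Q and 1 ∈ (P ∪ Q), so 1 ∉ Q − (P ∪ Q)
1 ∈ P and 1 ∉ (Q − (P ∪ Q)), so 1 ∈ P − (Q − (P ∪ Q))
1 ∈ (P − (Q − (P ∪ Q))) and 1 ∉ R, so 1 ∈ (P − (Q − (P ∪ Q))) − R
1 ∉ R and 1 ∈ P, so 1 ∈ R ∪ P
1 ∈ Q and 1 ∈ (R ∪ P), so 1 ∈ Q ∪ (R ∪ P)
1 ∈ ((P − (Q − (P ∪ Q))) − R) and 1 ∈ (Q ∪ (R ∪ P)), so 1 ∈ ((P − (Q − (P ∪ Q))) − R) ∪ (Q ∪ (R ∪ P))
1 ∈ Q and 1 ∈ (((P − (Q − (P ∪ Q))) − R) ∪ (Q ∪ (R ∪ P))), so 1 ∈ Q ∩ (((P − (Q − (P ∪ Q))) − R) ∪ (Q ∪ (R ∪ P)))

Yes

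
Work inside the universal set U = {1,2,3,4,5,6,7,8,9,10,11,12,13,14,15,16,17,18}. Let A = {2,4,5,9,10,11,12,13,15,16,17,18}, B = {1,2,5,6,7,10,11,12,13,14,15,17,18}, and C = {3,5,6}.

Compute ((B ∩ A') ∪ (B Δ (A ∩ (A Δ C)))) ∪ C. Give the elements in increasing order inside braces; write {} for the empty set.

{1,3,4,5,6,7,9,14,16}

A' = {1,3,6,7,8,14}
B ∩ A' = {1,6,7,14}
A Δ C = {2,3,4,6,9,10,11,12,13,15,16,17,18}
A ∩ (A Δ C) = {2,4,9,10,11,12,13,15,16,17,18}
B Δ (A ∩ (A Δ C)) = {1,4,5,6,7,9,14,16}
(B ∩ A') ∪ (B Δ (A ∩ (A Δ C))) = {1,4,5,6,7,9,14,16}
((B ∩ A') ∪ (B Δ (A ∩ (A Δ C)))) ∪ C = {1,3,4,5,6,7,9,14,16}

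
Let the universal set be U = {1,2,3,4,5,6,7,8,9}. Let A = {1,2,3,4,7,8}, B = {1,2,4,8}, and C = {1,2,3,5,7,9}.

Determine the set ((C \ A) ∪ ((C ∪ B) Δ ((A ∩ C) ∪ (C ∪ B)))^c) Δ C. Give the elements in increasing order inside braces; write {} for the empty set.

C \ A = {5,9}
C ∪ B = {1,2,3,4,5,7,8,9}
A ∩ C = {1,2,3,7}
(A ∩ C) ∪ (C ∪ B) = {1,2,3,4,5,7,8,9}
(C ∪ B) Δ ((A ∩ C) ∪ (C ∪ B)) = {}
((C ∪ B) Δ ((A ∩ C) ∪ (C ∪ B)))^c = {1,2,3,4,5,6,7,8,9}
(C \ A) ∪ ((C ∪ B) Δ ((A ∩ C) ∪ (C ∪ B)))^c = {1,2,3,4,5,6,7,8,9}
((C \ A) ∪ ((C ∪ B) Δ ((A ∩ C) ∪ (C ∪ B)))^c) Δ C = {4,6,8}

{4,6,8}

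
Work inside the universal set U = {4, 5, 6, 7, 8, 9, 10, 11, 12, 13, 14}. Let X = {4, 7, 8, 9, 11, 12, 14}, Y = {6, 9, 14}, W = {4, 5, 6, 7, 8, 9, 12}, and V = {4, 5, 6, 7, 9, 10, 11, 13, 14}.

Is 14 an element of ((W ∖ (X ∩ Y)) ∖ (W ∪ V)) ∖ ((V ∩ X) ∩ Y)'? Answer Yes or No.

14 ∈ X and 14 ∈ Y, so 14 ∈ X ∩ Y
14 ∉ W and 14 ∈ (X ∩ Y), so 14 ∉ W ∖ (X ∩ Y)
14 ∉ W and 14 ∈ V, so 14 ∈ W ∪ V
14 ∉ (W ∖ (X ∩ Y)) and 14 ∈ (W ∪ V), so 14 ∉ (W ∖ (X ∩ Y)) ∖ (W ∪ V)
14 ∈ V and 14 ∈ X, so 14 ∈ V ∩ X
14 ∈ (V ∩ X) and 14 ∈ Y, so 14 ∈ (V ∩ X) ∩ Y
14 ∉ ((V ∩ X) ∩ Y)' since 14 ∈ ((V ∩ X) ∩ Y)
14 ∉ ((W ∖ (X ∩ Y)) ∖ (W ∪ V)) and 14 ∉ ((V ∩ X) ∩ Y)', so 14 ∉ ((W ∖ (X ∩ Y)) ∖ (W ∪ V)) ∖ ((V ∩ X) ∩ Y)'

No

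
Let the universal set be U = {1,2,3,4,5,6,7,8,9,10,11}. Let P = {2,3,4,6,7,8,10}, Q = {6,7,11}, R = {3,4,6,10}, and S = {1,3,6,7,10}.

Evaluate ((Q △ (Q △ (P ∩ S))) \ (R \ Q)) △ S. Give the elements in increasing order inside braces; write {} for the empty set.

{1,3,10}

P ∩ S = {3,6,7,10}
Q △ (P ∩ S) = {3,10,11}
Q △ (Q △ (P ∩ S)) = {3,6,7,10}
R \ Q = {3,4,10}
(Q △ (Q △ (P ∩ S))) \ (R \ Q) = {6,7}
((Q △ (Q △ (P ∩ S))) \ (R \ Q)) △ S = {1,3,10}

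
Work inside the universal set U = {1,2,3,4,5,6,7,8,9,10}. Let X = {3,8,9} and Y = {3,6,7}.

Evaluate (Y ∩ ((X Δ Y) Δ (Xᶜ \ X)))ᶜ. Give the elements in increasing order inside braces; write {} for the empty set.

{1,2,3,4,5,6,7,8,9,10}

X Δ Y = {6,7,8,9}
Xᶜ = {1,2,4,5,6,7,10}
Xᶜ \ X = {1,2,4,5,6,7,10}
(X Δ Y) Δ (Xᶜ \ X) = {1,2,4,5,8,9,10}
Y ∩ ((X Δ Y) Δ (Xᶜ \ X)) = {}
(Y ∩ ((X Δ Y) Δ (Xᶜ \ X)))ᶜ = {1,2,3,4,5,6,7,8,9,10}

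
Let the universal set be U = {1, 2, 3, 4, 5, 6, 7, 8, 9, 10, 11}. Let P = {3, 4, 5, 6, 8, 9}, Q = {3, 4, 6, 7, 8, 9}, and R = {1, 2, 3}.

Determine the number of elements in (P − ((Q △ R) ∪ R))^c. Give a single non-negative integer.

10

Q △ R = {1, 2, 4, 6, 7, 8, 9}
(Q △ R) ∪ R = {1, 2, 3, 4, 6, 7, 8, 9}
P − ((Q △ R) ∪ R) = {5}
(P − ((Q △ R) ∪ R))^c = {1, 2, 3, 4, 6, 7, 8, 9, 10, 11}
|(P − ((Q △ R) ∪ R))^c| = 10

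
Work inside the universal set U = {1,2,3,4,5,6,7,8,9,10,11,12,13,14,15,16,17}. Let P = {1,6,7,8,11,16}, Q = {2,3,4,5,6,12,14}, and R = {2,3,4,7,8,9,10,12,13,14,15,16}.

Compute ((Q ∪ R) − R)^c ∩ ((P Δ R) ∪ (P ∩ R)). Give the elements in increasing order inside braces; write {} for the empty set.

{1,2,3,4,7,8,9,10,11,12,13,14,15,16}

Q ∪ R = {2,3,4,5,6,7,8,9,10,12,13,14,15,16}
(Q ∪ R) − R = {5,6}
((Q ∪ R) − R)^c = {1,2,3,4,7,8,9,10,11,12,13,14,15,16,17}
P Δ R = {1,2,3,4,6,9,10,11,12,13,14,15}
P ∩ R = {7,8,16}
(P Δ R) ∪ (P ∩ R) = {1,2,3,4,6,7,8,9,10,11,12,13,14,15,16}
((Q ∪ R) − R)^c ∩ ((P Δ R) ∪ (P ∩ R)) = {1,2,3,4,7,8,9,10,11,12,13,14,15,16}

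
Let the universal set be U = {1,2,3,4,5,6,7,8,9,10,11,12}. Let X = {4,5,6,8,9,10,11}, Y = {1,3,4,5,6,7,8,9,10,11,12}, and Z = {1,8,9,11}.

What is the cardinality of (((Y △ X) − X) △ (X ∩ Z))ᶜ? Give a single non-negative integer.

Y △ X = {1,3,7,12}
(Y △ X) − X = {1,3,7,12}
X ∩ Z = {8,9,11}
((Y △ X) − X) △ (X ∩ Z) = {1,3,7,8,9,11,12}
(((Y △ X) − X) △ (X ∩ Z))ᶜ = {2,4,5,6,10}
|(((Y △ X) − X) △ (X ∩ Z))ᶜ| = 5

5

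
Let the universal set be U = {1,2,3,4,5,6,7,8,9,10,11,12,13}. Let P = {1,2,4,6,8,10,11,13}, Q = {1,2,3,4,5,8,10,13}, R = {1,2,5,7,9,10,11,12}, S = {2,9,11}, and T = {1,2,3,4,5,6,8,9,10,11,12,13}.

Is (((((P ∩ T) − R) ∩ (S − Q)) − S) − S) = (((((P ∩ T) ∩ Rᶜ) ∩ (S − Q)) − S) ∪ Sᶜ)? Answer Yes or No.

No

P ∩ T = {1,2,4,6,8,10,11,13}
(P ∩ T) − R = {4,6,8,13}
S − Q = {9,11}
((P ∩ T) − R) ∩ (S − Q) = {}
(((P ∩ T) − R) ∩ (S − Q)) − S = {}
((((P ∩ T) − R) ∩ (S − Q)) − S) − S = {}
Rᶜ = {3,4,6,8,13}
(P ∩ T) ∩ Rᶜ = {4,6,8,13}
((P ∩ T) ∩ Rᶜ) ∩ (S − Q) = {}
(((P ∩ T) ∩ Rᶜ) ∩ (S − Q)) − S = {}
Sᶜ = {1,3,4,5,6,7,8,10,12,13}
((((P ∩ T) ∩ Rᶜ) ∩ (S − Q)) − S) ∪ Sᶜ = {1,3,4,5,6,7,8,10,12,13}
1 ∈ ((((P ∩ T) ∩ Rᶜ) ∩ (S − Q)) − S) ∪ Sᶜ but 1 ∉ ((((P ∩ T) − R) ∩ (S − Q)) − S) − S, so they differ.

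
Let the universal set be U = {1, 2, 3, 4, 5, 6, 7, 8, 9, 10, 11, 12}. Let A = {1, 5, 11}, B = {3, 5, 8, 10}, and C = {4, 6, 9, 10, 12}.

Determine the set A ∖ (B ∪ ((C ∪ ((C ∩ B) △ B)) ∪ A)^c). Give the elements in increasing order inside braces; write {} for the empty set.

C ∩ B = {10}
(C ∩ B) △ B = {3, 5, 8}
C ∪ ((C ∩ B) △ B) = {3, 4, 5, 6, 8, 9, 10, 12}
(C ∪ ((C ∩ B) △ B)) ∪ A = {1, 3, 4, 5, 6, 8, 9, 10, 11, 12}
((C ∪ ((C ∩ B) △ B)) ∪ A)^c = {2, 7}
B ∪ ((C ∪ ((C ∩ B) △ B)) ∪ A)^c = {2, 3, 5, 7, 8, 10}
A ∖ (B ∪ ((C ∪ ((C ∩ B) △ B)) ∪ A)^c) = {1, 11}

{1, 11}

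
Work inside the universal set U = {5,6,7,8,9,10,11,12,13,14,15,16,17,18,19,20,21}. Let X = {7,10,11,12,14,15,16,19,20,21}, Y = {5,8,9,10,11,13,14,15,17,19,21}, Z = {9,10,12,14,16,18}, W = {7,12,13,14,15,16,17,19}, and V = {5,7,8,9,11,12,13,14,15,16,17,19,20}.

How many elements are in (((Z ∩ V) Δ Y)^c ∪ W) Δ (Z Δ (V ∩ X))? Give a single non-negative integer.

Z ∩ V = {9,12,14,16}
(Z ∩ V) Δ Y = {5,8,10,11,12,13,15,16,17,19,21}
((Z ∩ V) Δ Y)^c = {6,7,9,14,18,20}
((Z ∩ V) Δ Y)^c ∪ W = {6,7,9,12,13,14,15,16,17,18,19,20}
V ∩ X = {7,11,12,14,15,16,19,20}
Z Δ (V ∩ X) = {7,9,10,11,15,18,19,20}
(((Z ∩ V) Δ Y)^c ∪ W) Δ (Z Δ (V ∩ X)) = {6,10,11,12,13,14,16,17}
|(((Z ∩ V) Δ Y)^c ∪ W) Δ (Z Δ (V ∩ X))| = 8

8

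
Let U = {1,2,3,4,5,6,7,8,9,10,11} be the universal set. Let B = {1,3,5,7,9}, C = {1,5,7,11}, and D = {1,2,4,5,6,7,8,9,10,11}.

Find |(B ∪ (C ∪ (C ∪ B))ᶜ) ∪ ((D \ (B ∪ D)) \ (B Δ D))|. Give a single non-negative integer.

10

C ∪ B = {1,3,5,7,9,11}
C ∪ (C ∪ B) = {1,3,5,7,9,11}
(C ∪ (C ∪ B))ᶜ = {2,4,6,8,10}
B ∪ (C ∪ (C ∪ B))ᶜ = {1,2,3,4,5,6,7,8,9,10}
B ∪ D = {1,2,3,4,5,6,7,8,9,10,11}
D \ (B ∪ D) = {}
B Δ D = {2,3,4,6,8,10,11}
(D \ (B ∪ D)) \ (B Δ D) = {}
(B ∪ (C ∪ (C ∪ B))ᶜ) ∪ ((D \ (B ∪ D)) \ (B Δ D)) = {1,2,3,4,5,6,7,8,9,10}
|(B ∪ (C ∪ (C ∪ B))ᶜ) ∪ ((D \ (B ∪ D)) \ (B Δ D))| = 10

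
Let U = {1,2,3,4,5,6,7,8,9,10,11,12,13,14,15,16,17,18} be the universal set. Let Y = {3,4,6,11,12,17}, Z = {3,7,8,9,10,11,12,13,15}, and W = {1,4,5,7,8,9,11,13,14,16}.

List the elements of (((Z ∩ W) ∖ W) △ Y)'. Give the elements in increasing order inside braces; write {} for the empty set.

Z ∩ W = {7,8,9,11,13}
(Z ∩ W) ∖ W = {}
((Z ∩ W) ∖ W) △ Y = {3,4,6,11,12,17}
(((Z ∩ W) ∖ W) △ Y)' = {1,2,5,7,8,9,10,13,14,15,16,18}

{1,2,5,7,8,9,10,13,14,15,16,18}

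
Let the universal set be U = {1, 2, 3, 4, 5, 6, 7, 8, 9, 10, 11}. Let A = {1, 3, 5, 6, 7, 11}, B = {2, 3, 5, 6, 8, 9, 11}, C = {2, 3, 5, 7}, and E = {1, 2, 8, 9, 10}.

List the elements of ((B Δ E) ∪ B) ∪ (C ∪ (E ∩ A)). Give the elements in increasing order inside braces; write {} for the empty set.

{1, 2, 3, 5, 6, 7, 8, 9, 10, 11}

B Δ E = {1, 3, 5, 6, 10, 11}
(B Δ E) ∪ B = {1, 2, 3, 5, 6, 8, 9, 10, 11}
E ∩ A = {1}
C ∪ (E ∩ A) = {1, 2, 3, 5, 7}
((B Δ E) ∪ B) ∪ (C ∪ (E ∩ A)) = {1, 2, 3, 5, 6, 7, 8, 9, 10, 11}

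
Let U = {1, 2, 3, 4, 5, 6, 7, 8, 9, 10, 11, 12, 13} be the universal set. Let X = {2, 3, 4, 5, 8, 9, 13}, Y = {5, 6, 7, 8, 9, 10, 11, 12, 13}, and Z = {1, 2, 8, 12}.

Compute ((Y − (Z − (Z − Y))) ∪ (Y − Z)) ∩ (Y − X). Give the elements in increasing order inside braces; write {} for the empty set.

{6, 7, 10, 11}

Z − Y = {1, 2}
Z − (Z − Y) = {8, 12}
Y − (Z − (Z − Y)) = {5, 6, 7, 9, 10, 11, 13}
Y − Z = {5, 6, 7, 9, 10, 11, 13}
(Y − (Z − (Z − Y))) ∪ (Y − Z) = {5, 6, 7, 9, 10, 11, 13}
Y − X = {6, 7, 10, 11, 12}
((Y − (Z − (Z − Y))) ∪ (Y − Z)) ∩ (Y − X) = {6, 7, 10, 11}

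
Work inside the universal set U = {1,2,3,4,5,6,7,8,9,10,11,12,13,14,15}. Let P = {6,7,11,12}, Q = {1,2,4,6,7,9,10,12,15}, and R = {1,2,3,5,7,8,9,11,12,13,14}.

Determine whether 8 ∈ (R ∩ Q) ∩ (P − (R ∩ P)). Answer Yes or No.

No

8 ∈ R and 8 ∉ Q, so 8 ∉ R ∩ Q
8 ∈ R and 8 ∉ P, so 8 ∉ R ∩ P
8 ∉ P and 8 ∉ (R ∩ P), so 8 ∉ P − (R ∩ P)
8 ∉ (R ∩ Q) and 8 ∉ (P − (R ∩ P)), so 8 ∉ (R ∩ Q) ∩ (P − (R ∩ P))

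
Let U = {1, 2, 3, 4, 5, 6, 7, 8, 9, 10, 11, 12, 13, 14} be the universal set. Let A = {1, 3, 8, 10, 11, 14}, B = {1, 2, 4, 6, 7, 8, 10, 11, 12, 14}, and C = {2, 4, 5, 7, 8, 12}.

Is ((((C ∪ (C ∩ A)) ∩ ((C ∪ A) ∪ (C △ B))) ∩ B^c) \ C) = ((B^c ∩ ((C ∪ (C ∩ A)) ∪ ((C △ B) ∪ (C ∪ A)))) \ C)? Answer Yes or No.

C ∩ A = {8}
C ∪ (C ∩ A) = {2, 4, 5, 7, 8, 12}
C ∪ A = {1, 2, 3, 4, 5, 7, 8, 10, 11, 12, 14}
C △ B = {1, 5, 6, 10, 11, 14}
(C ∪ A) ∪ (C △ B) = {1, 2, 3, 4, 5, 6, 7, 8, 10, 11, 12, 14}
(C ∪ (C ∩ A)) ∩ ((C ∪ A) ∪ (C △ B)) = {2, 4, 5, 7, 8, 12}
B^c = {3, 5, 9, 13}
((C ∪ (C ∩ A)) ∩ ((C ∪ A) ∪ (C △ B))) ∩ B^c = {5}
(((C ∪ (C ∩ A)) ∩ ((C ∪ A) ∪ (C △ B))) ∩ B^c) \ C = {}
(C △ B) ∪ (C ∪ A) = {1, 2, 3, 4, 5, 6, 7, 8, 10, 11, 12, 14}
(C ∪ (C ∩ A)) ∪ ((C △ B) ∪ (C ∪ A)) = {1, 2, 3, 4, 5, 6, 7, 8, 10, 11, 12, 14}
B^c ∩ ((C ∪ (C ∩ A)) ∪ ((C △ B) ∪ (C ∪ A))) = {3, 5}
(B^c ∩ ((C ∪ (C ∩ A)) ∪ ((C △ B) ∪ (C ∪ A)))) \ C = {3}
3 ∈ (B^c ∩ ((C ∪ (C ∩ A)) ∪ ((C △ B) ∪ (C ∪ A)))) \ C but 3 ∉ (((C ∪ (C ∩ A)) ∩ ((C ∪ A) ∪ (C △ B))) ∩ B^c) \ C, so they differ.

No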